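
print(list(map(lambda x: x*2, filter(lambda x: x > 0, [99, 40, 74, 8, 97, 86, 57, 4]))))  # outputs [198, 80, 148, 16, 194, 172, 114, 8]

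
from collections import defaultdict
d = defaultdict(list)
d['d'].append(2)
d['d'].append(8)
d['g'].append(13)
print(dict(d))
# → {'d': [2, 8], 'g': [13]}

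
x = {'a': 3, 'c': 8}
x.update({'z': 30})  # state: {'a': 3, 'c': 8, 'z': 30}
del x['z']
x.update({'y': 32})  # {'a': 3, 'c': 8, 'y': 32}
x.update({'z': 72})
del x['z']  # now {'a': 3, 'c': 8, 'y': 32}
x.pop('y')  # 32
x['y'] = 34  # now {'a': 3, 'c': 8, 'y': 34}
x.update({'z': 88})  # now {'a': 3, 'c': 8, 'y': 34, 'z': 88}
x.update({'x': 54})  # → {'a': 3, 'c': 8, 'y': 34, 'z': 88, 'x': 54}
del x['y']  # {'a': 3, 'c': 8, 'z': 88, 'x': 54}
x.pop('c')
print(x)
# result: {'a': 3, 'z': 88, 'x': 54}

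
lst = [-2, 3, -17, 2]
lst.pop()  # 2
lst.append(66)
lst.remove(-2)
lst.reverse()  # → [66, -17, 3]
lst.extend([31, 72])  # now [66, -17, 3, 31, 72]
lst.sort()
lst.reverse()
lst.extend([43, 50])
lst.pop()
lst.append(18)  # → [72, 66, 31, 3, -17, 43, 18]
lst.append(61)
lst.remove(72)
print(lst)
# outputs [66, 31, 3, -17, 43, 18, 61]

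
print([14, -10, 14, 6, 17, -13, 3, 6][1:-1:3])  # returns [-10, 17]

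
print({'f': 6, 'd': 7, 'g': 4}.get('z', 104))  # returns 104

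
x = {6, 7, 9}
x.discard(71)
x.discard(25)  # {6, 7, 9}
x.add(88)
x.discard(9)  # {6, 7, 88}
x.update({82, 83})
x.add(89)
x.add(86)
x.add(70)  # {6, 7, 70, 82, 83, 86, 88, 89}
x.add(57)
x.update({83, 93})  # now {6, 7, 57, 70, 82, 83, 86, 88, 89, 93}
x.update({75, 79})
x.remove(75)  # {6, 7, 57, 70, 79, 82, 83, 86, 88, 89, 93}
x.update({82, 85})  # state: {6, 7, 57, 70, 79, 82, 83, 85, 86, 88, 89, 93}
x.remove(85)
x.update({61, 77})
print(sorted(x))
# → [6, 7, 57, 61, 70, 77, 79, 82, 83, 86, 88, 89, 93]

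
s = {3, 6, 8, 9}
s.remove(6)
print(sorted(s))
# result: [3, 8, 9]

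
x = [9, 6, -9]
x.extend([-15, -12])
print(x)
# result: [9, 6, -9, -15, -12]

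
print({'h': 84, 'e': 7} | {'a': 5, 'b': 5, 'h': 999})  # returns {'h': 999, 'e': 7, 'a': 5, 'b': 5}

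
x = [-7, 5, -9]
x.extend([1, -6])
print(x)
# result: [-7, 5, -9, 1, -6]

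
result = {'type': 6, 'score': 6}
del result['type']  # {'score': 6}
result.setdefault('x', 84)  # 84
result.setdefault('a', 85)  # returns 85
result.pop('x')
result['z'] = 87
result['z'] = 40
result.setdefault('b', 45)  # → 45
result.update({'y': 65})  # {'score': 6, 'a': 85, 'z': 40, 'b': 45, 'y': 65}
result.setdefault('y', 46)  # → 65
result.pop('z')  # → 40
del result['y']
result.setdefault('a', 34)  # 85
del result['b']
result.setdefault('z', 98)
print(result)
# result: {'score': 6, 'a': 85, 'z': 98}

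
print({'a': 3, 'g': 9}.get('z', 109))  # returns 109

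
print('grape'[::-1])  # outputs eparg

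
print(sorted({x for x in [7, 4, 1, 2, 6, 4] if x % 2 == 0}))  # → [2, 4, 6]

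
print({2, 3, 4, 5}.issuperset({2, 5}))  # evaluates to True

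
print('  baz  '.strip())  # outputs baz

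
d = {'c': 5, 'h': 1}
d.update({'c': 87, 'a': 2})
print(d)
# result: {'c': 87, 'h': 1, 'a': 2}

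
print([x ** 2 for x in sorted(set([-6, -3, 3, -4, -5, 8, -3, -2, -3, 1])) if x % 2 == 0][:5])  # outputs [36, 16, 4, 64]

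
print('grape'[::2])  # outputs gae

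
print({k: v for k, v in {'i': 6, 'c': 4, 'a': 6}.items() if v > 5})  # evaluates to {'i': 6, 'a': 6}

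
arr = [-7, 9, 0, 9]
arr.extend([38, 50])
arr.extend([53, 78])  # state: [-7, 9, 0, 9, 38, 50, 53, 78]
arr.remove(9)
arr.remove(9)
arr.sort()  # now [-7, 0, 38, 50, 53, 78]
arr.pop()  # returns 78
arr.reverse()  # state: [53, 50, 38, 0, -7]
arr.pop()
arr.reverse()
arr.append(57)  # [0, 38, 50, 53, 57]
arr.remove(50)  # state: [0, 38, 53, 57]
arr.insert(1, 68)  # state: [0, 68, 38, 53, 57]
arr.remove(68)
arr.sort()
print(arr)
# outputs [0, 38, 53, 57]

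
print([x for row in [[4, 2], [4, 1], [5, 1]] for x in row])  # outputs [4, 2, 4, 1, 5, 1]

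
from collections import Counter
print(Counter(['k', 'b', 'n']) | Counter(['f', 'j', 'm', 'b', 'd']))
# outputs Counter({'k': 1, 'b': 1, 'n': 1, 'f': 1, 'j': 1, 'm': 1, 'd': 1})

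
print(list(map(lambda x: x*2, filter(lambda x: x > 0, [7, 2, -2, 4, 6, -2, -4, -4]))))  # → [14, 4, 8, 12]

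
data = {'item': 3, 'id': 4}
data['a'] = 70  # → {'item': 3, 'id': 4, 'a': 70}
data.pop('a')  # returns 70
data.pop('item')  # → 3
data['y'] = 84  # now {'id': 4, 'y': 84}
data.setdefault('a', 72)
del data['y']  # {'id': 4, 'a': 72}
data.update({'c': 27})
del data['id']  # {'a': 72, 'c': 27}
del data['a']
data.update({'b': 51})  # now {'c': 27, 'b': 51}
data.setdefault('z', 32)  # 32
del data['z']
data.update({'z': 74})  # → {'c': 27, 'b': 51, 'z': 74}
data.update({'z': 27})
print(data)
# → {'c': 27, 'b': 51, 'z': 27}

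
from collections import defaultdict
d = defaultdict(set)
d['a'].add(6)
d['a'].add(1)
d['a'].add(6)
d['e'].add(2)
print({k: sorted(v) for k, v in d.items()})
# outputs {'a': [1, 6], 'e': [2]}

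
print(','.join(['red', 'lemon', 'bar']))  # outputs red,lemon,bar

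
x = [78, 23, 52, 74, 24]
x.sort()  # [23, 24, 52, 74, 78]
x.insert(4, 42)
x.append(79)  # [23, 24, 52, 74, 42, 78, 79]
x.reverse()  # [79, 78, 42, 74, 52, 24, 23]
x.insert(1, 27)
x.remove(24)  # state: [79, 27, 78, 42, 74, 52, 23]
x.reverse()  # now [23, 52, 74, 42, 78, 27, 79]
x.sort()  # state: [23, 27, 42, 52, 74, 78, 79]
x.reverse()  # [79, 78, 74, 52, 42, 27, 23]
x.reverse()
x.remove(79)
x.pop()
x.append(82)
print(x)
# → [23, 27, 42, 52, 74, 82]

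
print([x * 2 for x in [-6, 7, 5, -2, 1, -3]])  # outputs [-12, 14, 10, -4, 2, -6]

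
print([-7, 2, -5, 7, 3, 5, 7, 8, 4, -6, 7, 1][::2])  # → [-7, -5, 3, 7, 4, 7]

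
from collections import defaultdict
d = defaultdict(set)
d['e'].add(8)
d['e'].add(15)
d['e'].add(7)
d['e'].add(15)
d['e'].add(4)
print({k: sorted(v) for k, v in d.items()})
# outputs {'e': [4, 7, 8, 15]}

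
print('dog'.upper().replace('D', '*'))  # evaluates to *OG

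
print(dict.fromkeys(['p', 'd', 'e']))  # {'p': None, 'd': None, 'e': None}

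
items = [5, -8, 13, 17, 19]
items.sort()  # [-8, 5, 13, 17, 19]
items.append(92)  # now [-8, 5, 13, 17, 19, 92]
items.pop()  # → 92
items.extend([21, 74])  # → [-8, 5, 13, 17, 19, 21, 74]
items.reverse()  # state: [74, 21, 19, 17, 13, 5, -8]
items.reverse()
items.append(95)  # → [-8, 5, 13, 17, 19, 21, 74, 95]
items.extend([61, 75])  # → [-8, 5, 13, 17, 19, 21, 74, 95, 61, 75]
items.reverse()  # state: [75, 61, 95, 74, 21, 19, 17, 13, 5, -8]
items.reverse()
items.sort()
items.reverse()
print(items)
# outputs [95, 75, 74, 61, 21, 19, 17, 13, 5, -8]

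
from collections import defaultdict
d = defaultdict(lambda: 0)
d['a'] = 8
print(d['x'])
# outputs 0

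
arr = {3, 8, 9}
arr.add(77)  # {3, 8, 9, 77}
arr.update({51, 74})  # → {3, 8, 9, 51, 74, 77}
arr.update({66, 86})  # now {3, 8, 9, 51, 66, 74, 77, 86}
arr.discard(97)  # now {3, 8, 9, 51, 66, 74, 77, 86}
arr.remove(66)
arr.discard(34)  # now {3, 8, 9, 51, 74, 77, 86}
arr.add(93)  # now {3, 8, 9, 51, 74, 77, 86, 93}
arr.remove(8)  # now {3, 9, 51, 74, 77, 86, 93}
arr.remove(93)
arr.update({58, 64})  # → {3, 9, 51, 58, 64, 74, 77, 86}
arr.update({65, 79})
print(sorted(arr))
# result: [3, 9, 51, 58, 64, 65, 74, 77, 79, 86]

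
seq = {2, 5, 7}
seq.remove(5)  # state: {2, 7}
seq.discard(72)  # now {2, 7}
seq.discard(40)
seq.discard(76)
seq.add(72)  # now {2, 7, 72}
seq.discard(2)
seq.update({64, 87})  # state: {7, 64, 72, 87}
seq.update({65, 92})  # {7, 64, 65, 72, 87, 92}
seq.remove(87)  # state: {7, 64, 65, 72, 92}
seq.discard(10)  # {7, 64, 65, 72, 92}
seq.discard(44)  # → {7, 64, 65, 72, 92}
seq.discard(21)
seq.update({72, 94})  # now {7, 64, 65, 72, 92, 94}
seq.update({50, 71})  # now {7, 50, 64, 65, 71, 72, 92, 94}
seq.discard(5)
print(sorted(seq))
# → [7, 50, 64, 65, 71, 72, 92, 94]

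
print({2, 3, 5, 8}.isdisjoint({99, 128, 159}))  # True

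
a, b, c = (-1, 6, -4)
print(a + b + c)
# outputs 1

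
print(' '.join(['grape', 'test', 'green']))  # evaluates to grape test green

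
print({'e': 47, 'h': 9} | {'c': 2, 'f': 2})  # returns {'e': 47, 'h': 9, 'c': 2, 'f': 2}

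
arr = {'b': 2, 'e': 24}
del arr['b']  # {'e': 24}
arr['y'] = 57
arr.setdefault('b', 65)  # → 65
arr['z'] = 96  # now {'e': 24, 'y': 57, 'b': 65, 'z': 96}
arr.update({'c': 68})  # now {'e': 24, 'y': 57, 'b': 65, 'z': 96, 'c': 68}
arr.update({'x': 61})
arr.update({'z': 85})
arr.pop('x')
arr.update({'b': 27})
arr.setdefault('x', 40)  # 40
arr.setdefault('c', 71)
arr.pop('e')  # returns 24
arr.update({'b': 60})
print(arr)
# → {'y': 57, 'b': 60, 'z': 85, 'c': 68, 'x': 40}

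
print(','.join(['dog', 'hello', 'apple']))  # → dog,hello,apple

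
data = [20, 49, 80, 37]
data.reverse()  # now [37, 80, 49, 20]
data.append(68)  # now [37, 80, 49, 20, 68]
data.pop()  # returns 68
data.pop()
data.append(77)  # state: [37, 80, 49, 77]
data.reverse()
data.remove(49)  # [77, 80, 37]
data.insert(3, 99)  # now [77, 80, 37, 99]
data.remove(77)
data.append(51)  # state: [80, 37, 99, 51]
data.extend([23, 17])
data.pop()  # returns 17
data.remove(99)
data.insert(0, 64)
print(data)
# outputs [64, 80, 37, 51, 23]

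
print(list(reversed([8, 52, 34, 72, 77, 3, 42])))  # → [42, 3, 77, 72, 34, 52, 8]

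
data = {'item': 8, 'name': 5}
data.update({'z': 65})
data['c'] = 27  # {'item': 8, 'name': 5, 'z': 65, 'c': 27}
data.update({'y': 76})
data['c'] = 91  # {'item': 8, 'name': 5, 'z': 65, 'c': 91, 'y': 76}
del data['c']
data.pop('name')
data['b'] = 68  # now {'item': 8, 'z': 65, 'y': 76, 'b': 68}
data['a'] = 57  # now {'item': 8, 'z': 65, 'y': 76, 'b': 68, 'a': 57}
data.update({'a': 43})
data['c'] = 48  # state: {'item': 8, 'z': 65, 'y': 76, 'b': 68, 'a': 43, 'c': 48}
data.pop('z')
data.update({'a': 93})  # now {'item': 8, 'y': 76, 'b': 68, 'a': 93, 'c': 48}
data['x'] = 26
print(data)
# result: {'item': 8, 'y': 76, 'b': 68, 'a': 93, 'c': 48, 'x': 26}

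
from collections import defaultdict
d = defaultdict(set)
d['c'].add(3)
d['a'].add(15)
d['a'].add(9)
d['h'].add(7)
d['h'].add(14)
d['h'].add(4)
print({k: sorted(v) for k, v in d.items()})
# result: {'c': [3], 'a': [9, 15], 'h': [4, 7, 14]}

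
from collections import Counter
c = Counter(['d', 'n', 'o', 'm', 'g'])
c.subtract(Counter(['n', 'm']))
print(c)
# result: Counter({'d': 1, 'o': 1, 'g': 1, 'n': 0, 'm': 0})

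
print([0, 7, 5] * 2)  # [0, 7, 5, 0, 7, 5]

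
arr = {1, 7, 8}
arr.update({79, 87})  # {1, 7, 8, 79, 87}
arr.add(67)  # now {1, 7, 8, 67, 79, 87}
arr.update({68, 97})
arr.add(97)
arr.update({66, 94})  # {1, 7, 8, 66, 67, 68, 79, 87, 94, 97}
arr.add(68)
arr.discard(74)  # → {1, 7, 8, 66, 67, 68, 79, 87, 94, 97}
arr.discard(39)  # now {1, 7, 8, 66, 67, 68, 79, 87, 94, 97}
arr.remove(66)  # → {1, 7, 8, 67, 68, 79, 87, 94, 97}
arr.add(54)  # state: {1, 7, 8, 54, 67, 68, 79, 87, 94, 97}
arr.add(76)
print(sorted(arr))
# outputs [1, 7, 8, 54, 67, 68, 76, 79, 87, 94, 97]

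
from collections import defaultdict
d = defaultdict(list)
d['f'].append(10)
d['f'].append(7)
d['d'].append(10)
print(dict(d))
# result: {'f': [10, 7], 'd': [10]}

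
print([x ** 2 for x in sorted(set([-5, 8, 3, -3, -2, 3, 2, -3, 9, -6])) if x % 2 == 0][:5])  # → [36, 4, 4, 64]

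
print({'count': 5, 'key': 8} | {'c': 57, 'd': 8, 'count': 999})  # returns {'count': 999, 'key': 8, 'c': 57, 'd': 8}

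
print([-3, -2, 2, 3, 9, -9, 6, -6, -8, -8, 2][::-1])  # [2, -8, -8, -6, 6, -9, 9, 3, 2, -2, -3]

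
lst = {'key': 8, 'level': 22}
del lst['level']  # {'key': 8}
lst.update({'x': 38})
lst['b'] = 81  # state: {'key': 8, 'x': 38, 'b': 81}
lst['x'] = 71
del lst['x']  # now {'key': 8, 'b': 81}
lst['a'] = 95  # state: {'key': 8, 'b': 81, 'a': 95}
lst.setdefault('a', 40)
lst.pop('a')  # 95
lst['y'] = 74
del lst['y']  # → {'key': 8, 'b': 81}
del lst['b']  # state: {'key': 8}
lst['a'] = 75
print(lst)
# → {'key': 8, 'a': 75}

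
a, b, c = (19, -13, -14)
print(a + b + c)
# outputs -8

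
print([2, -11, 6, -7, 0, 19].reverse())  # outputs None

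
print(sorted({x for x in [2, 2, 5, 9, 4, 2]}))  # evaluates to [2, 4, 5, 9]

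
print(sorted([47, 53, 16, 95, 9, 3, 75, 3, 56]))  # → [3, 3, 9, 16, 47, 53, 56, 75, 95]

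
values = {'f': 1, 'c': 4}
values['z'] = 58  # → {'f': 1, 'c': 4, 'z': 58}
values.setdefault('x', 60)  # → 60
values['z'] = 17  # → {'f': 1, 'c': 4, 'z': 17, 'x': 60}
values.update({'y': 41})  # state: {'f': 1, 'c': 4, 'z': 17, 'x': 60, 'y': 41}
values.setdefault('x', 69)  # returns 60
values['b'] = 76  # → {'f': 1, 'c': 4, 'z': 17, 'x': 60, 'y': 41, 'b': 76}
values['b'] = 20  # {'f': 1, 'c': 4, 'z': 17, 'x': 60, 'y': 41, 'b': 20}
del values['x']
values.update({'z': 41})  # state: {'f': 1, 'c': 4, 'z': 41, 'y': 41, 'b': 20}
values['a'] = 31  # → {'f': 1, 'c': 4, 'z': 41, 'y': 41, 'b': 20, 'a': 31}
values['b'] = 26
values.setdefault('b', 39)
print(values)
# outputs {'f': 1, 'c': 4, 'z': 41, 'y': 41, 'b': 26, 'a': 31}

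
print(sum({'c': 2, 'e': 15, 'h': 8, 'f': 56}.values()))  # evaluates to 81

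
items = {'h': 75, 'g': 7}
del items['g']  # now {'h': 75}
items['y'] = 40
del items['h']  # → {'y': 40}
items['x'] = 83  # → {'y': 40, 'x': 83}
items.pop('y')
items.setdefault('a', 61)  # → 61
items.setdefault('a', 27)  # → 61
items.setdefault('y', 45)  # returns 45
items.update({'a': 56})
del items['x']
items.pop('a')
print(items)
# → {'y': 45}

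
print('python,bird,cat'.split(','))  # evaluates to ['python', 'bird', 'cat']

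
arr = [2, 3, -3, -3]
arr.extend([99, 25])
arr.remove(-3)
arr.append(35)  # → [2, 3, -3, 99, 25, 35]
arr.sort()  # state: [-3, 2, 3, 25, 35, 99]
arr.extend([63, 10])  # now [-3, 2, 3, 25, 35, 99, 63, 10]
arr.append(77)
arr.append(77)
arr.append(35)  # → [-3, 2, 3, 25, 35, 99, 63, 10, 77, 77, 35]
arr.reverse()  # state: [35, 77, 77, 10, 63, 99, 35, 25, 3, 2, -3]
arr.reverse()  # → [-3, 2, 3, 25, 35, 99, 63, 10, 77, 77, 35]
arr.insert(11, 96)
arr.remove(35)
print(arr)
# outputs [-3, 2, 3, 25, 99, 63, 10, 77, 77, 35, 96]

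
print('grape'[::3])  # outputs gp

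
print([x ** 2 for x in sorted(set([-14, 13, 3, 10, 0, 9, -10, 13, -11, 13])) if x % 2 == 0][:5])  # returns [196, 100, 0, 100]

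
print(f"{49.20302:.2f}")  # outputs 49.20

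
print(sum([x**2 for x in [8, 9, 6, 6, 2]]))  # 221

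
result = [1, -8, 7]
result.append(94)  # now [1, -8, 7, 94]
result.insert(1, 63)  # [1, 63, -8, 7, 94]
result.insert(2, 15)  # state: [1, 63, 15, -8, 7, 94]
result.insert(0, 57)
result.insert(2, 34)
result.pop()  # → 94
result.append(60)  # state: [57, 1, 34, 63, 15, -8, 7, 60]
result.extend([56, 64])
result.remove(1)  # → [57, 34, 63, 15, -8, 7, 60, 56, 64]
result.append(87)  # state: [57, 34, 63, 15, -8, 7, 60, 56, 64, 87]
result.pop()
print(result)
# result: [57, 34, 63, 15, -8, 7, 60, 56, 64]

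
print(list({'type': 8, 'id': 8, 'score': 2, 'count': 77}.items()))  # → [('type', 8), ('id', 8), ('score', 2), ('count', 77)]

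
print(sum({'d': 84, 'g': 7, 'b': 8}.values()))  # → 99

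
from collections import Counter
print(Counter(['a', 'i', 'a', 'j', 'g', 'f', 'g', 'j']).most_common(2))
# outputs [('a', 2), ('j', 2)]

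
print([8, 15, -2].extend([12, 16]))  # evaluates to None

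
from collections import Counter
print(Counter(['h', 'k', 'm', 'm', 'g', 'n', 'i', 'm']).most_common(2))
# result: [('m', 3), ('h', 1)]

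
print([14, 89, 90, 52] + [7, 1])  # [14, 89, 90, 52, 7, 1]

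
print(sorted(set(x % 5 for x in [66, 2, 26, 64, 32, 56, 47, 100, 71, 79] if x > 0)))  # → [0, 1, 2, 4]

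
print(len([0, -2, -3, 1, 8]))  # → 5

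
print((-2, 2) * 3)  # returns (-2, 2, -2, 2, -2, 2)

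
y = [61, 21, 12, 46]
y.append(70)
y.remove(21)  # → [61, 12, 46, 70]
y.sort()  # [12, 46, 61, 70]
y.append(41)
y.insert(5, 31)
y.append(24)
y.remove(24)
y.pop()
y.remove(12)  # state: [46, 61, 70, 41]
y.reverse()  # [41, 70, 61, 46]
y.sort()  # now [41, 46, 61, 70]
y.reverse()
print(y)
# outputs [70, 61, 46, 41]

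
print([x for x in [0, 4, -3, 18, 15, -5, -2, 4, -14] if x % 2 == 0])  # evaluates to [0, 4, 18, -2, 4, -14]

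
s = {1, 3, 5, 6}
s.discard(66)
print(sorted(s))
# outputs [1, 3, 5, 6]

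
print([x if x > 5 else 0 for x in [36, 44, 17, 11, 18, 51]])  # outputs [36, 44, 17, 11, 18, 51]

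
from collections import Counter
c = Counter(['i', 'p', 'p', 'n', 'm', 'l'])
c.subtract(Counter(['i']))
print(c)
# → Counter({'p': 2, 'n': 1, 'm': 1, 'l': 1, 'i': 0})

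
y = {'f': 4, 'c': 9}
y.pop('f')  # 4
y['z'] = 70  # {'c': 9, 'z': 70}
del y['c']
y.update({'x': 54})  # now {'z': 70, 'x': 54}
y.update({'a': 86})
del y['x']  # {'z': 70, 'a': 86}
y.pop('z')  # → 70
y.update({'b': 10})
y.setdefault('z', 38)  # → 38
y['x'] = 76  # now {'a': 86, 'b': 10, 'z': 38, 'x': 76}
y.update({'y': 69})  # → {'a': 86, 'b': 10, 'z': 38, 'x': 76, 'y': 69}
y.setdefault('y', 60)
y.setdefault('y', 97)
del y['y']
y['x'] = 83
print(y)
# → {'a': 86, 'b': 10, 'z': 38, 'x': 83}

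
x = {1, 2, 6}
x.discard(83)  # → {1, 2, 6}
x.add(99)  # {1, 2, 6, 99}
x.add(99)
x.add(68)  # {1, 2, 6, 68, 99}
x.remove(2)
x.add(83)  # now {1, 6, 68, 83, 99}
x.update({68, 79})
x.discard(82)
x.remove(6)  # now {1, 68, 79, 83, 99}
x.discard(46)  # {1, 68, 79, 83, 99}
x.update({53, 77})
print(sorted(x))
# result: [1, 53, 68, 77, 79, 83, 99]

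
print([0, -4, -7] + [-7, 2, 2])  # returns [0, -4, -7, -7, 2, 2]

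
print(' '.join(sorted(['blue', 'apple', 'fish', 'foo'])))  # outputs apple blue fish foo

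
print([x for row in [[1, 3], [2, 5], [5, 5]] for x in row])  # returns [1, 3, 2, 5, 5, 5]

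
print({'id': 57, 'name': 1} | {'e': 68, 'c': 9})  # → {'id': 57, 'name': 1, 'e': 68, 'c': 9}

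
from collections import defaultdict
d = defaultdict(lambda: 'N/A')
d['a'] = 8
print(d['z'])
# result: N/A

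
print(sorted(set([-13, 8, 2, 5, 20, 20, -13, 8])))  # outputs [-13, 2, 5, 8, 20]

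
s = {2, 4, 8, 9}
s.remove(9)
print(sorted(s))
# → [2, 4, 8]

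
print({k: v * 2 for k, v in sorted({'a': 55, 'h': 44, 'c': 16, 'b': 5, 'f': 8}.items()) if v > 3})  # {'a': 110, 'b': 10, 'c': 32, 'f': 16, 'h': 88}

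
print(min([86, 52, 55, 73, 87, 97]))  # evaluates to 52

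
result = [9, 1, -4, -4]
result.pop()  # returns -4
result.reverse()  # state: [-4, 1, 9]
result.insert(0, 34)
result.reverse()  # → [9, 1, -4, 34]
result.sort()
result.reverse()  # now [34, 9, 1, -4]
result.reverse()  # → [-4, 1, 9, 34]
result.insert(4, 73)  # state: [-4, 1, 9, 34, 73]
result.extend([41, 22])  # [-4, 1, 9, 34, 73, 41, 22]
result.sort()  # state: [-4, 1, 9, 22, 34, 41, 73]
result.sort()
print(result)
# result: [-4, 1, 9, 22, 34, 41, 73]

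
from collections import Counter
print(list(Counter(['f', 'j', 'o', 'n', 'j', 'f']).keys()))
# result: ['f', 'j', 'o', 'n']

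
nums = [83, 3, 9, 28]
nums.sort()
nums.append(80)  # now [3, 9, 28, 83, 80]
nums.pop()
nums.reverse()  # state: [83, 28, 9, 3]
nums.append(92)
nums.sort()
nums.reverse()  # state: [92, 83, 28, 9, 3]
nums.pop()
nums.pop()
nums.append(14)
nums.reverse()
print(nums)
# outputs [14, 28, 83, 92]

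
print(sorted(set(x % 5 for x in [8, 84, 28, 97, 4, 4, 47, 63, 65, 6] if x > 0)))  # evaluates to [0, 1, 2, 3, 4]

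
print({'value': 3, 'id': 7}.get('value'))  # 3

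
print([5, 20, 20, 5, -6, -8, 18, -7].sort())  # None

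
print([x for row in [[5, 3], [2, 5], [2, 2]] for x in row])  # [5, 3, 2, 5, 2, 2]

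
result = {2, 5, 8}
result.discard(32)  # {2, 5, 8}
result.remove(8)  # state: {2, 5}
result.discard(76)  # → {2, 5}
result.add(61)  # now {2, 5, 61}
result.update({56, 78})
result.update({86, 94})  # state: {2, 5, 56, 61, 78, 86, 94}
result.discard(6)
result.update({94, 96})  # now {2, 5, 56, 61, 78, 86, 94, 96}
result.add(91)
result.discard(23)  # {2, 5, 56, 61, 78, 86, 91, 94, 96}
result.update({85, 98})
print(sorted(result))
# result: [2, 5, 56, 61, 78, 85, 86, 91, 94, 96, 98]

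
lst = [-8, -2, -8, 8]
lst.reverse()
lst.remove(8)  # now [-8, -2, -8]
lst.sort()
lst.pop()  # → -2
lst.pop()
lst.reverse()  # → [-8]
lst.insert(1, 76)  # [-8, 76]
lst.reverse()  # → [76, -8]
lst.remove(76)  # [-8]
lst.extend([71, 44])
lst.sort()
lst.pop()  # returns 71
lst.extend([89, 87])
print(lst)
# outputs [-8, 44, 89, 87]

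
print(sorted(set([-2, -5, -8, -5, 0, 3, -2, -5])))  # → [-8, -5, -2, 0, 3]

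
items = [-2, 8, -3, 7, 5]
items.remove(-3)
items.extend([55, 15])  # [-2, 8, 7, 5, 55, 15]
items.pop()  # 15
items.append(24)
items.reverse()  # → [24, 55, 5, 7, 8, -2]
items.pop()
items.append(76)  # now [24, 55, 5, 7, 8, 76]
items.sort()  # [5, 7, 8, 24, 55, 76]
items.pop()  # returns 76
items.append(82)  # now [5, 7, 8, 24, 55, 82]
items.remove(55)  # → [5, 7, 8, 24, 82]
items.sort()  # [5, 7, 8, 24, 82]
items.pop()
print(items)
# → [5, 7, 8, 24]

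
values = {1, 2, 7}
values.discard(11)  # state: {1, 2, 7}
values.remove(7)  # {1, 2}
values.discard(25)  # {1, 2}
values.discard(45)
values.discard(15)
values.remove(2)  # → {1}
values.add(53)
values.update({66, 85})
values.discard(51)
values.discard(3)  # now {1, 53, 66, 85}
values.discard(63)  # {1, 53, 66, 85}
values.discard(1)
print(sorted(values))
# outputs [53, 66, 85]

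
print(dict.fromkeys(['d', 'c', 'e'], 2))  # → {'d': 2, 'c': 2, 'e': 2}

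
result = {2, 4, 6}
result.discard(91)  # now {2, 4, 6}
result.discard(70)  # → {2, 4, 6}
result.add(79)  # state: {2, 4, 6, 79}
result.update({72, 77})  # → {2, 4, 6, 72, 77, 79}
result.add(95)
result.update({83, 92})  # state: {2, 4, 6, 72, 77, 79, 83, 92, 95}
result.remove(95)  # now {2, 4, 6, 72, 77, 79, 83, 92}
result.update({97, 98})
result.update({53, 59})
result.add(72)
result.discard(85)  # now {2, 4, 6, 53, 59, 72, 77, 79, 83, 92, 97, 98}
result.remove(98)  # {2, 4, 6, 53, 59, 72, 77, 79, 83, 92, 97}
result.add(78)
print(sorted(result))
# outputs [2, 4, 6, 53, 59, 72, 77, 78, 79, 83, 92, 97]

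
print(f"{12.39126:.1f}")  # 12.4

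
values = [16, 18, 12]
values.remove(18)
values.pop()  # 12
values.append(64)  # [16, 64]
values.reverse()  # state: [64, 16]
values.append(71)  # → [64, 16, 71]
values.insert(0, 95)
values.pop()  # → 71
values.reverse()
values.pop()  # 95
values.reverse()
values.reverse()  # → [16, 64]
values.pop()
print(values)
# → [16]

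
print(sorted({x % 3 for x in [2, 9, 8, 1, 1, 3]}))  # [0, 1, 2]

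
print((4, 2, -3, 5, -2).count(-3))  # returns 1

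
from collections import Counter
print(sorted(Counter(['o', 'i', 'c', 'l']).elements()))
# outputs ['c', 'i', 'l', 'o']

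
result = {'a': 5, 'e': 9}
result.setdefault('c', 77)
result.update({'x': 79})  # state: {'a': 5, 'e': 9, 'c': 77, 'x': 79}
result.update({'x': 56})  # {'a': 5, 'e': 9, 'c': 77, 'x': 56}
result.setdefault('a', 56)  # 5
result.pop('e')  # 9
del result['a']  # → {'c': 77, 'x': 56}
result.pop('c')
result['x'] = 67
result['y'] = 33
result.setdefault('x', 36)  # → 67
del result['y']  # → {'x': 67}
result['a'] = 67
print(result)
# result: {'x': 67, 'a': 67}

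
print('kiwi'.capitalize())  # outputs Kiwi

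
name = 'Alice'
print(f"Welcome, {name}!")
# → Welcome, Alice!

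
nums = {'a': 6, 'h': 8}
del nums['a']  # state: {'h': 8}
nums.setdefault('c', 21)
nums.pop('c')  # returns 21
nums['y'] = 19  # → {'h': 8, 'y': 19}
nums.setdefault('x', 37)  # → 37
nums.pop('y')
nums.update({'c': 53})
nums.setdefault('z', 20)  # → 20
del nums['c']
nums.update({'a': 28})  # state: {'h': 8, 'x': 37, 'z': 20, 'a': 28}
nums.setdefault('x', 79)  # 37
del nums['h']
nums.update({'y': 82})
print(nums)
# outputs {'x': 37, 'z': 20, 'a': 28, 'y': 82}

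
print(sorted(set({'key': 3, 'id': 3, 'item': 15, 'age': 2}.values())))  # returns [2, 3, 15]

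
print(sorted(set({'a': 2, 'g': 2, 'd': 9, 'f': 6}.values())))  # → [2, 6, 9]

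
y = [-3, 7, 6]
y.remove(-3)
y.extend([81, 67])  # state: [7, 6, 81, 67]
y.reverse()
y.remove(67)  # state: [81, 6, 7]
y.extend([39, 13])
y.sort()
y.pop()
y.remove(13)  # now [6, 7, 39]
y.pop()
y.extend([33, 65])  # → [6, 7, 33, 65]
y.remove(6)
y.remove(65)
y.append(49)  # [7, 33, 49]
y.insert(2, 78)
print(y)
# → [7, 33, 78, 49]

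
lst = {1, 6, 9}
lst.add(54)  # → {1, 6, 9, 54}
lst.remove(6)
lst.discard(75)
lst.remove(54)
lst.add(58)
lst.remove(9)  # {1, 58}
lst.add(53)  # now {1, 53, 58}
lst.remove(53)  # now {1, 58}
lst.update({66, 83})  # {1, 58, 66, 83}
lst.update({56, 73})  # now {1, 56, 58, 66, 73, 83}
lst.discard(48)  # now {1, 56, 58, 66, 73, 83}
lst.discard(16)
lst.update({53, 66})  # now {1, 53, 56, 58, 66, 73, 83}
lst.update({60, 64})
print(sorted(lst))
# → [1, 53, 56, 58, 60, 64, 66, 73, 83]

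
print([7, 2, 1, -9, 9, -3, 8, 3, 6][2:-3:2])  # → [1, 9]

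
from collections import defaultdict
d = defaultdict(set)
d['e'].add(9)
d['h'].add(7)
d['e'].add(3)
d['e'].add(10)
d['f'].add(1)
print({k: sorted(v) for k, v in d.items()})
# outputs {'e': [3, 9, 10], 'h': [7], 'f': [1]}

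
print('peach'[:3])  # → pea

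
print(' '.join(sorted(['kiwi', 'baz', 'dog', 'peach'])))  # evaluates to baz dog kiwi peach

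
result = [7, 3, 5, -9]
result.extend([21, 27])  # [7, 3, 5, -9, 21, 27]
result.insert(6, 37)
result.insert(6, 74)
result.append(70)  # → [7, 3, 5, -9, 21, 27, 74, 37, 70]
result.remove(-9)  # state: [7, 3, 5, 21, 27, 74, 37, 70]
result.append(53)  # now [7, 3, 5, 21, 27, 74, 37, 70, 53]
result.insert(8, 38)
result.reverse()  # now [53, 38, 70, 37, 74, 27, 21, 5, 3, 7]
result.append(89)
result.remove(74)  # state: [53, 38, 70, 37, 27, 21, 5, 3, 7, 89]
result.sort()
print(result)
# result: [3, 5, 7, 21, 27, 37, 38, 53, 70, 89]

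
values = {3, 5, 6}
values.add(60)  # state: {3, 5, 6, 60}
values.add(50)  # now {3, 5, 6, 50, 60}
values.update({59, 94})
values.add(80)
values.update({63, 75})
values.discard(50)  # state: {3, 5, 6, 59, 60, 63, 75, 80, 94}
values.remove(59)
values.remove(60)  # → {3, 5, 6, 63, 75, 80, 94}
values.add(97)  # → {3, 5, 6, 63, 75, 80, 94, 97}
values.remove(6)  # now {3, 5, 63, 75, 80, 94, 97}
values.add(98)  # {3, 5, 63, 75, 80, 94, 97, 98}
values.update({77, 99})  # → {3, 5, 63, 75, 77, 80, 94, 97, 98, 99}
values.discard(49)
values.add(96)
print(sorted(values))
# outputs [3, 5, 63, 75, 77, 80, 94, 96, 97, 98, 99]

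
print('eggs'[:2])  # eg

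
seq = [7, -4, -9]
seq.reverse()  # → [-9, -4, 7]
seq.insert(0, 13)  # [13, -9, -4, 7]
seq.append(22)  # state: [13, -9, -4, 7, 22]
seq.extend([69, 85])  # [13, -9, -4, 7, 22, 69, 85]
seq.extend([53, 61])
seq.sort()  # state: [-9, -4, 7, 13, 22, 53, 61, 69, 85]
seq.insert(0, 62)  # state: [62, -9, -4, 7, 13, 22, 53, 61, 69, 85]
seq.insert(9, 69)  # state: [62, -9, -4, 7, 13, 22, 53, 61, 69, 69, 85]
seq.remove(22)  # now [62, -9, -4, 7, 13, 53, 61, 69, 69, 85]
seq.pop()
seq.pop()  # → 69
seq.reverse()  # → [69, 61, 53, 13, 7, -4, -9, 62]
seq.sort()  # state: [-9, -4, 7, 13, 53, 61, 62, 69]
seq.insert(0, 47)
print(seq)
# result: [47, -9, -4, 7, 13, 53, 61, 62, 69]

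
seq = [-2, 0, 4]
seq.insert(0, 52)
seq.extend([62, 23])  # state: [52, -2, 0, 4, 62, 23]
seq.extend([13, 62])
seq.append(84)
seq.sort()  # [-2, 0, 4, 13, 23, 52, 62, 62, 84]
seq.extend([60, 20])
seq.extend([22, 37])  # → [-2, 0, 4, 13, 23, 52, 62, 62, 84, 60, 20, 22, 37]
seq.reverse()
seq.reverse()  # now [-2, 0, 4, 13, 23, 52, 62, 62, 84, 60, 20, 22, 37]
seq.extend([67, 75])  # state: [-2, 0, 4, 13, 23, 52, 62, 62, 84, 60, 20, 22, 37, 67, 75]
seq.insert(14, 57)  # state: [-2, 0, 4, 13, 23, 52, 62, 62, 84, 60, 20, 22, 37, 67, 57, 75]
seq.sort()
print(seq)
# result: [-2, 0, 4, 13, 20, 22, 23, 37, 52, 57, 60, 62, 62, 67, 75, 84]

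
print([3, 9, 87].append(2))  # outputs None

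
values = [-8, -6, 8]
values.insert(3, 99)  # [-8, -6, 8, 99]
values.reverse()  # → [99, 8, -6, -8]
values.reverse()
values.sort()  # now [-8, -6, 8, 99]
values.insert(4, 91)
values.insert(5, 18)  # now [-8, -6, 8, 99, 91, 18]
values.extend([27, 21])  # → [-8, -6, 8, 99, 91, 18, 27, 21]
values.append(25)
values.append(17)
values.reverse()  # [17, 25, 21, 27, 18, 91, 99, 8, -6, -8]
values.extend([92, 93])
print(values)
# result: [17, 25, 21, 27, 18, 91, 99, 8, -6, -8, 92, 93]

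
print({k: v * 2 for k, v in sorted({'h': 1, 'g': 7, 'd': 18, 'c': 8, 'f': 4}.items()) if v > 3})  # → {'c': 16, 'd': 36, 'f': 8, 'g': 14}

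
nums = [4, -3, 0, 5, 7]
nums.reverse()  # [7, 5, 0, -3, 4]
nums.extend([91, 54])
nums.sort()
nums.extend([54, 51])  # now [-3, 0, 4, 5, 7, 54, 91, 54, 51]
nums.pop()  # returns 51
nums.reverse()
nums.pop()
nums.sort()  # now [0, 4, 5, 7, 54, 54, 91]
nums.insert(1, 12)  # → [0, 12, 4, 5, 7, 54, 54, 91]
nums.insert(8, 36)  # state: [0, 12, 4, 5, 7, 54, 54, 91, 36]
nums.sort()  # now [0, 4, 5, 7, 12, 36, 54, 54, 91]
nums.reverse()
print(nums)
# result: [91, 54, 54, 36, 12, 7, 5, 4, 0]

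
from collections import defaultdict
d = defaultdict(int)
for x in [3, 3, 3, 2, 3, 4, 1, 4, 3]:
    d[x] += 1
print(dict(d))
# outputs {3: 5, 2: 1, 4: 2, 1: 1}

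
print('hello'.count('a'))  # 0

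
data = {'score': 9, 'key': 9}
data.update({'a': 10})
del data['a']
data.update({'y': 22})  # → {'score': 9, 'key': 9, 'y': 22}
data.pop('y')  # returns 22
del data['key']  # {'score': 9}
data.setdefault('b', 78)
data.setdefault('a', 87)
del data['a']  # {'score': 9, 'b': 78}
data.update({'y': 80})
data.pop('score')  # 9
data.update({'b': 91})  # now {'b': 91, 'y': 80}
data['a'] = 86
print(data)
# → {'b': 91, 'y': 80, 'a': 86}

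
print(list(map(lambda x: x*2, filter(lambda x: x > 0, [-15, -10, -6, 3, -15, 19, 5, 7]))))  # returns [6, 38, 10, 14]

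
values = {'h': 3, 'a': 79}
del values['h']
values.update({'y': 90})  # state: {'a': 79, 'y': 90}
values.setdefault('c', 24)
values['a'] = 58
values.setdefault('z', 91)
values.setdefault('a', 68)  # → 58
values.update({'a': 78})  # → {'a': 78, 'y': 90, 'c': 24, 'z': 91}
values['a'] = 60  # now {'a': 60, 'y': 90, 'c': 24, 'z': 91}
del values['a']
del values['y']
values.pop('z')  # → 91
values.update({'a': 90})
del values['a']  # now {'c': 24}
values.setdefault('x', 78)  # 78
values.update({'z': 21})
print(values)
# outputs {'c': 24, 'x': 78, 'z': 21}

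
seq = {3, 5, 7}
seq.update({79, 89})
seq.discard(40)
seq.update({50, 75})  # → {3, 5, 7, 50, 75, 79, 89}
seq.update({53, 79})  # {3, 5, 7, 50, 53, 75, 79, 89}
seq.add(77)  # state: {3, 5, 7, 50, 53, 75, 77, 79, 89}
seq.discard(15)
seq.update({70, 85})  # {3, 5, 7, 50, 53, 70, 75, 77, 79, 85, 89}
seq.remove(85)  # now {3, 5, 7, 50, 53, 70, 75, 77, 79, 89}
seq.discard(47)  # {3, 5, 7, 50, 53, 70, 75, 77, 79, 89}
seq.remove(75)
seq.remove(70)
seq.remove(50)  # {3, 5, 7, 53, 77, 79, 89}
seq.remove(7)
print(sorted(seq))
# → [3, 5, 53, 77, 79, 89]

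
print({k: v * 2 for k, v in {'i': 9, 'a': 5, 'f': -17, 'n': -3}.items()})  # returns {'i': 18, 'a': 10, 'f': -34, 'n': -6}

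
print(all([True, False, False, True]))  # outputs False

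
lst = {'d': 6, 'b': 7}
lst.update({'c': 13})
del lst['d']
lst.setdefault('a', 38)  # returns 38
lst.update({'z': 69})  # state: {'b': 7, 'c': 13, 'a': 38, 'z': 69}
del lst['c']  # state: {'b': 7, 'a': 38, 'z': 69}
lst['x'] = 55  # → {'b': 7, 'a': 38, 'z': 69, 'x': 55}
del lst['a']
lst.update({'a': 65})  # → {'b': 7, 'z': 69, 'x': 55, 'a': 65}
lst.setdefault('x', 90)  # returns 55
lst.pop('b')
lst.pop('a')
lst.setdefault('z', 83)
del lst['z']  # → {'x': 55}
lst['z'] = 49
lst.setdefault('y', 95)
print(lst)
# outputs {'x': 55, 'z': 49, 'y': 95}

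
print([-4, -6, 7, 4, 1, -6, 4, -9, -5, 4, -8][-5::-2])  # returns [4, 1, 7, -4]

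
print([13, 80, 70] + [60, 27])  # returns [13, 80, 70, 60, 27]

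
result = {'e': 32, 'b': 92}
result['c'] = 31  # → {'e': 32, 'b': 92, 'c': 31}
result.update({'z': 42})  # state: {'e': 32, 'b': 92, 'c': 31, 'z': 42}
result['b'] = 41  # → {'e': 32, 'b': 41, 'c': 31, 'z': 42}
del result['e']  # {'b': 41, 'c': 31, 'z': 42}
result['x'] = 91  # {'b': 41, 'c': 31, 'z': 42, 'x': 91}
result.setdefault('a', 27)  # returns 27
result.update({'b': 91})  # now {'b': 91, 'c': 31, 'z': 42, 'x': 91, 'a': 27}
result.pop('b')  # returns 91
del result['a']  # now {'c': 31, 'z': 42, 'x': 91}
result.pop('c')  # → 31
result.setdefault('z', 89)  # 42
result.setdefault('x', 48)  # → 91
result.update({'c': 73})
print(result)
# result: {'z': 42, 'x': 91, 'c': 73}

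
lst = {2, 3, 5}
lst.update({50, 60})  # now {2, 3, 5, 50, 60}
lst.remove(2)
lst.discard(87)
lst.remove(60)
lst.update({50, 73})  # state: {3, 5, 50, 73}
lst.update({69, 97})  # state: {3, 5, 50, 69, 73, 97}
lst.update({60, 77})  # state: {3, 5, 50, 60, 69, 73, 77, 97}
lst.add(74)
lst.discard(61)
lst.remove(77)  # {3, 5, 50, 60, 69, 73, 74, 97}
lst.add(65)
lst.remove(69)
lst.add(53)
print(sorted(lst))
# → [3, 5, 50, 53, 60, 65, 73, 74, 97]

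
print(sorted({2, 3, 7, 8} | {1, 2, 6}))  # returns [1, 2, 3, 6, 7, 8]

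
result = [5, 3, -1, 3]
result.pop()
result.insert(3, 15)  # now [5, 3, -1, 15]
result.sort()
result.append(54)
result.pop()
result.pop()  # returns 15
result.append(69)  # [-1, 3, 5, 69]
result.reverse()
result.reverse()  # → [-1, 3, 5, 69]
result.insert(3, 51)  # [-1, 3, 5, 51, 69]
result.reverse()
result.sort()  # [-1, 3, 5, 51, 69]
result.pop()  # 69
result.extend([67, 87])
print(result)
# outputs [-1, 3, 5, 51, 67, 87]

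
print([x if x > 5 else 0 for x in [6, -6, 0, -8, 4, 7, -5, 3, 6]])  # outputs [6, 0, 0, 0, 0, 7, 0, 0, 6]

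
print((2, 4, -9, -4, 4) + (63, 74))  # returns (2, 4, -9, -4, 4, 63, 74)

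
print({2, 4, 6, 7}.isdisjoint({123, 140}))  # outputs True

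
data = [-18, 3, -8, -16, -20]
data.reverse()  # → [-20, -16, -8, 3, -18]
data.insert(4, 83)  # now [-20, -16, -8, 3, 83, -18]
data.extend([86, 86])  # [-20, -16, -8, 3, 83, -18, 86, 86]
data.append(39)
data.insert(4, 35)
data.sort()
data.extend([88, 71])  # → [-20, -18, -16, -8, 3, 35, 39, 83, 86, 86, 88, 71]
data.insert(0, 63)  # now [63, -20, -18, -16, -8, 3, 35, 39, 83, 86, 86, 88, 71]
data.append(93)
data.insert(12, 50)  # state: [63, -20, -18, -16, -8, 3, 35, 39, 83, 86, 86, 88, 50, 71, 93]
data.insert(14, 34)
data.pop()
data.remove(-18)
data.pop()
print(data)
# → [63, -20, -16, -8, 3, 35, 39, 83, 86, 86, 88, 50, 71]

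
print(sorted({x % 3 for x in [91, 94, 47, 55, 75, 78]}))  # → [0, 1, 2]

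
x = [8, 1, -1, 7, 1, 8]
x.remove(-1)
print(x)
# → [8, 1, 7, 1, 8]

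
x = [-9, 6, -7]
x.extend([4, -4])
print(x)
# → [-9, 6, -7, 4, -4]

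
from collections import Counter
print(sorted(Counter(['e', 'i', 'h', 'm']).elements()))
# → ['e', 'h', 'i', 'm']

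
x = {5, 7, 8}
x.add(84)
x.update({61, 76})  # {5, 7, 8, 61, 76, 84}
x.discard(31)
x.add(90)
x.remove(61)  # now {5, 7, 8, 76, 84, 90}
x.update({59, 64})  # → {5, 7, 8, 59, 64, 76, 84, 90}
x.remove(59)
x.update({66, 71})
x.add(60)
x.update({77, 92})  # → {5, 7, 8, 60, 64, 66, 71, 76, 77, 84, 90, 92}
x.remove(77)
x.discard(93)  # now {5, 7, 8, 60, 64, 66, 71, 76, 84, 90, 92}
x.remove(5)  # {7, 8, 60, 64, 66, 71, 76, 84, 90, 92}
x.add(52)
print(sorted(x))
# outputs [7, 8, 52, 60, 64, 66, 71, 76, 84, 90, 92]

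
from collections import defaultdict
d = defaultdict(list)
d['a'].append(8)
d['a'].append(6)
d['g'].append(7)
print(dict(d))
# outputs {'a': [8, 6], 'g': [7]}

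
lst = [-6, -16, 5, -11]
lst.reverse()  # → [-11, 5, -16, -6]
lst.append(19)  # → [-11, 5, -16, -6, 19]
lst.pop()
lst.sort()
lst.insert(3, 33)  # [-16, -11, -6, 33, 5]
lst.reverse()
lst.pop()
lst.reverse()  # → [-11, -6, 33, 5]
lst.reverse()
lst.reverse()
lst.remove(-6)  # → [-11, 33, 5]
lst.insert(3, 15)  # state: [-11, 33, 5, 15]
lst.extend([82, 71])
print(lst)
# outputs [-11, 33, 5, 15, 82, 71]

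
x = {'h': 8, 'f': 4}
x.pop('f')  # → 4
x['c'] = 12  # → {'h': 8, 'c': 12}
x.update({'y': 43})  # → {'h': 8, 'c': 12, 'y': 43}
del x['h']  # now {'c': 12, 'y': 43}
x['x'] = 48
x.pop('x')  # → 48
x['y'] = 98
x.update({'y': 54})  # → {'c': 12, 'y': 54}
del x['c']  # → {'y': 54}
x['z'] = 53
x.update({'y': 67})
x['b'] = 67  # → {'y': 67, 'z': 53, 'b': 67}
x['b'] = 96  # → {'y': 67, 'z': 53, 'b': 96}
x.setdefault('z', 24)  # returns 53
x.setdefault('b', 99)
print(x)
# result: {'y': 67, 'z': 53, 'b': 96}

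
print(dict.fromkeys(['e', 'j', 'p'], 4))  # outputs {'e': 4, 'j': 4, 'p': 4}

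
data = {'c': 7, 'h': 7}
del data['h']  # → {'c': 7}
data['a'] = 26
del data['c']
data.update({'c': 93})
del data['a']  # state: {'c': 93}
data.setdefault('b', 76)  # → 76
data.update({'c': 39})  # {'c': 39, 'b': 76}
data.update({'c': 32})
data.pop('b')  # 76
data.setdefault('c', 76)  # 32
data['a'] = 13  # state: {'c': 32, 'a': 13}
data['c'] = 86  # {'c': 86, 'a': 13}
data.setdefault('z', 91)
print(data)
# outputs {'c': 86, 'a': 13, 'z': 91}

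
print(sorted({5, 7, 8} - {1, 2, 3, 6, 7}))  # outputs [5, 8]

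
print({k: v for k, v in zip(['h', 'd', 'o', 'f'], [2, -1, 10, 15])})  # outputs {'h': 2, 'd': -1, 'o': 10, 'f': 15}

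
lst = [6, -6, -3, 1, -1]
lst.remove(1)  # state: [6, -6, -3, -1]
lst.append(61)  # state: [6, -6, -3, -1, 61]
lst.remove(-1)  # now [6, -6, -3, 61]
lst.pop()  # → 61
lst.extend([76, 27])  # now [6, -6, -3, 76, 27]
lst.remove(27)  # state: [6, -6, -3, 76]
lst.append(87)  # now [6, -6, -3, 76, 87]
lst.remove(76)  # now [6, -6, -3, 87]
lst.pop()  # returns 87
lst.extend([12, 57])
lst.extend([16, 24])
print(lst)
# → [6, -6, -3, 12, 57, 16, 24]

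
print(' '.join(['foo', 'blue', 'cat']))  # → foo blue cat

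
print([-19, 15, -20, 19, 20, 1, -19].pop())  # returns -19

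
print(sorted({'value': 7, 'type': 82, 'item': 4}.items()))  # [('item', 4), ('type', 82), ('value', 7)]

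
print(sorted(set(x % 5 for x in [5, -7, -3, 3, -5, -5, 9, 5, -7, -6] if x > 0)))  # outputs [0, 3, 4]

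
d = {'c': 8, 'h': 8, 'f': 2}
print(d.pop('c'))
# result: 8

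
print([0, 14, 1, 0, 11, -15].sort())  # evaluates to None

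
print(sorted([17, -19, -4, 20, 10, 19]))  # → [-19, -4, 10, 17, 19, 20]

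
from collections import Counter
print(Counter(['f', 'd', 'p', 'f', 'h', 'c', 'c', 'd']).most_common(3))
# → [('f', 2), ('d', 2), ('c', 2)]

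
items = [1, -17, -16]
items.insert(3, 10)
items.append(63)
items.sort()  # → [-17, -16, 1, 10, 63]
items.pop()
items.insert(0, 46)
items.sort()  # [-17, -16, 1, 10, 46]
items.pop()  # 46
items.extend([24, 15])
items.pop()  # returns 15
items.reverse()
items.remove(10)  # [24, 1, -16, -17]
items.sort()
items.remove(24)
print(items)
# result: [-17, -16, 1]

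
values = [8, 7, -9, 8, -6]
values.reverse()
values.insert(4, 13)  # [-6, 8, -9, 7, 13, 8]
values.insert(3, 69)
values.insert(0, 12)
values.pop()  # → 8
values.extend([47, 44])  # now [12, -6, 8, -9, 69, 7, 13, 47, 44]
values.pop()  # 44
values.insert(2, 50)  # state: [12, -6, 50, 8, -9, 69, 7, 13, 47]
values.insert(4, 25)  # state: [12, -6, 50, 8, 25, -9, 69, 7, 13, 47]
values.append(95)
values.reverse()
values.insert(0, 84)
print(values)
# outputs [84, 95, 47, 13, 7, 69, -9, 25, 8, 50, -6, 12]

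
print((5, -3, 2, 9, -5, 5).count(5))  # 2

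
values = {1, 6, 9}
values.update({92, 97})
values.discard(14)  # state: {1, 6, 9, 92, 97}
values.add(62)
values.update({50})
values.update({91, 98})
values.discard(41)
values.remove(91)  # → {1, 6, 9, 50, 62, 92, 97, 98}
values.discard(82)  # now {1, 6, 9, 50, 62, 92, 97, 98}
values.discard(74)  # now {1, 6, 9, 50, 62, 92, 97, 98}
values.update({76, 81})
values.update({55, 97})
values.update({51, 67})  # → {1, 6, 9, 50, 51, 55, 62, 67, 76, 81, 92, 97, 98}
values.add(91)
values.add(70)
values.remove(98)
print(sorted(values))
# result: [1, 6, 9, 50, 51, 55, 62, 67, 70, 76, 81, 91, 92, 97]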